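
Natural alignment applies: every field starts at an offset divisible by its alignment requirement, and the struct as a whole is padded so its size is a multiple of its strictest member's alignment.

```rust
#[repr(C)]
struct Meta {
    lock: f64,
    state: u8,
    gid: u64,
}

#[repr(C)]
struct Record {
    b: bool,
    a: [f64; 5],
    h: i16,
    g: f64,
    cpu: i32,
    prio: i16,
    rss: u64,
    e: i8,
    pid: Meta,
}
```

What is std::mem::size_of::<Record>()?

Meta: @0: lock [8B, align 8] → 8; @8: state [1B, align 1] → 9; +7 pad (align 8); @16: gid [8B, align 8] → 24; size 24, align 8
@0: b [1B, align 1] → 1
+7 pad (align 8)
@8: a [40B, align 8] → 48
@48: h [2B, align 2] → 50
+6 pad (align 8)
@56: g [8B, align 8] → 64
@64: cpu [4B, align 4] → 68
@68: prio [2B, align 2] → 70
+2 pad (align 8)
@72: rss [8B, align 8] → 80
@80: e [1B, align 1] → 81
+7 pad (align 8)
@88: pid [24B, align 8] → 112
size 112, align 8

112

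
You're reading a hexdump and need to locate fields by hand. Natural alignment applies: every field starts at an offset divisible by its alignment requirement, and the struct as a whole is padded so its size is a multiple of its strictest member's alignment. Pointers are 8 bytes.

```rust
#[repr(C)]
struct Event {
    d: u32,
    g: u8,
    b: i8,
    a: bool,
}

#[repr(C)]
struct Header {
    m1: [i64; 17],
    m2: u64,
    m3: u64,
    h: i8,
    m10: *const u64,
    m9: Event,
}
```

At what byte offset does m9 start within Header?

168

Event: @0: d [4B, align 4] → 4; @4: g [1B, align 1] → 5; @5: b [1B, align 1] → 6; @6: a [1B, align 1] → 7; +1 tail pad (align 4); size 8, align 4
@0: m1 [136B, align 8] → 136
@136: m2 [8B, align 8] → 144
@144: m3 [8B, align 8] → 152
@152: h [1B, align 1] → 153
+7 pad (align 8)
@160: m10 [8B, align 8] → 168
@168: m9 [8B, align 4] → 176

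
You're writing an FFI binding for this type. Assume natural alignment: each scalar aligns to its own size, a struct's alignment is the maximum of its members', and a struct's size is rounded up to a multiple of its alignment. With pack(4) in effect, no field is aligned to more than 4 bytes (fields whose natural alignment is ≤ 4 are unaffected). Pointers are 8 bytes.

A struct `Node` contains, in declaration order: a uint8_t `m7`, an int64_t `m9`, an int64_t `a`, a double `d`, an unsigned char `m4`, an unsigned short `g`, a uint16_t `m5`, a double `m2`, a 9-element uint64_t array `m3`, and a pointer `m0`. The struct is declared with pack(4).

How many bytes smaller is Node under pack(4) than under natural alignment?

natural layout:
  m7 at 0 (size 1, align 1) → ends 1
  pad 7 to align 8 for m9
  m9 at 8 (size 8, align 8) → ends 16
  a at 16 (size 8, align 8) → ends 24
  d at 24 (size 8, align 8) → ends 32
  m4 at 32 (size 1, align 1) → ends 33
  pad 1 to align 2 for g
  g at 34 (size 2, align 2) → ends 36
  m5 at 36 (size 2, align 2) → ends 38
  pad 2 to align 8 for m2
  m2 at 40 (size 8, align 8) → ends 48
  m3 at 48 (size 72, align 8) → ends 120
  m0 at 120 (size 8, align 8) → ends 128
  total 128 bytes, alignment 8
packed(4) layout:
  m7 at 0 (size 1, align 1) → ends 1
  pad 3 to align 4 for m9
  m9 at 4 (size 8, align 4) → ends 12
  a at 12 (size 8, align 4) → ends 20
  d at 20 (size 8, align 4) → ends 28
  m4 at 28 (size 1, align 1) → ends 29
  pad 1 to align 2 for g
  g at 30 (size 2, align 2) → ends 32
  m5 at 32 (size 2, align 2) → ends 34
  pad 2 to align 4 for m2
  m2 at 36 (size 8, align 4) → ends 44
  m3 at 44 (size 72, align 4) → ends 116
  m0 at 116 (size 8, align 4) → ends 124
  total 124 bytes, alignment 4
128 − 124 = 4

4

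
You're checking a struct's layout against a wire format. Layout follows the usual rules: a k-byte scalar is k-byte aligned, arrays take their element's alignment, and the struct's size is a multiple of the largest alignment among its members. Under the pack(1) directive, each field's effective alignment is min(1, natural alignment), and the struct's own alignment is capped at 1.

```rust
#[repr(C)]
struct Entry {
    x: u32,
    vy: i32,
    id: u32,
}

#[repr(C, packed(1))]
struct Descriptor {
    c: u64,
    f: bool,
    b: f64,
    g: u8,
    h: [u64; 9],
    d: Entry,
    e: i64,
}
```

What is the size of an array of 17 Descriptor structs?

1870

Entry: @0: x [4B, align 4] → 4; @4: vy [4B, align 4] → 8; @8: id [4B, align 4] → 12; size 12, align 4
@0: c [8B, align 1] → 8
@8: f [1B, align 1] → 9
@9: b [8B, align 1] → 17
@17: g [1B, align 1] → 18
@18: h [72B, align 1] → 90
@90: d [12B, align 1] → 102
@102: e [8B, align 1] → 110
size 110, align 1
array of 17: 17 × 110 = 1870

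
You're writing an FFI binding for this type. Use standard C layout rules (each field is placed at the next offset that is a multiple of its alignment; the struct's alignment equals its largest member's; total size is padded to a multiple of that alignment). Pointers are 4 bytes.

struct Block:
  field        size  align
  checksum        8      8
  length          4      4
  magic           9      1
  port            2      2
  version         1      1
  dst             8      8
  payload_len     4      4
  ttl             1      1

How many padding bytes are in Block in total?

@0: checksum [8B, align 8] → 8
@8: length [4B, align 4] → 12
@12: magic [9B, align 1] → 21
+1 pad (align 2)
@22: port [2B, align 2] → 24
@24: version [1B, align 1] → 25
+7 pad (align 8)
@32: dst [8B, align 8] → 40
@40: payload_len [4B, align 4] → 44
@44: ttl [1B, align 1] → 45
+3 tail pad (align 8)
size 48, align 8
data bytes 37, size 48 → padding 11

11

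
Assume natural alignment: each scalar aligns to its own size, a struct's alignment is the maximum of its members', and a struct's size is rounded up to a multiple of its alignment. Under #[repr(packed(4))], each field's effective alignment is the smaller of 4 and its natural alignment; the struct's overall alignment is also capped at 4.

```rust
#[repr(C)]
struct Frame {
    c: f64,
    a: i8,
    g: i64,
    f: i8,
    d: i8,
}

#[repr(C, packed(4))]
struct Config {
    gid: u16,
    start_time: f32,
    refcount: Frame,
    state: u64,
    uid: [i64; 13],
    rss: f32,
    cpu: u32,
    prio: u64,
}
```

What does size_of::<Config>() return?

168 bytes

Frame: c at 0 (size 8, align 8) → ends 8; a at 8 (size 1, align 1) → ends 9; pad 7 to align 8 for g; g at 16 (size 8, align 8) → ends 24; f at 24 (size 1, align 1) → ends 25; d at 25 (size 1, align 1) → ends 26; tail pad 6 to reach multiple of 8; total 32 bytes, alignment 8
gid at 0 (size 2, align 2) → ends 2
pad 2 to align 4 for start_time
start_time at 4 (size 4, align 4) → ends 8
refcount at 8 (size 32, align 4) → ends 40
state at 40 (size 8, align 4) → ends 48
uid at 48 (size 104, align 4) → ends 152
rss at 152 (size 4, align 4) → ends 156
cpu at 156 (size 4, align 4) → ends 160
prio at 160 (size 8, align 4) → ends 168
total 168 bytes, alignment 4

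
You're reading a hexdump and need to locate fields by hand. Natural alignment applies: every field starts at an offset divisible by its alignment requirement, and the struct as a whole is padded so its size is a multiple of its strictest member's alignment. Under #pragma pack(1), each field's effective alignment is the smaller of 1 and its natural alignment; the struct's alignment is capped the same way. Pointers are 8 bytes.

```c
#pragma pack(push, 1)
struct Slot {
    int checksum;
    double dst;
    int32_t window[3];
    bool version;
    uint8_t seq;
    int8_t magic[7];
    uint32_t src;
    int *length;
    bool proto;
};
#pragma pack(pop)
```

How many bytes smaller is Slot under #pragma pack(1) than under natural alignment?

18

natural layout:
  0..4  checksum  (4B, 4-aligned)
  4..8  -- padding (4B)
  8..16  dst  (8B, 8-aligned)
  16..28  window  (12B, 4-aligned)
  28..29  version  (1B, 1-aligned)
  29..30  seq  (1B, 1-aligned)
  30..37  magic  (7B, 1-aligned)
  37..40  -- padding (3B)
  40..44  src  (4B, 4-aligned)
  44..48  -- padding (4B)
  48..56  length  (8B, 8-aligned)
  56..57  proto  (1B, 1-aligned)
  57..64  -- tail padding (7B)
  sizeof = 64, alignof = 8
packed(1) layout:
  0..4  checksum  (4B, 1-aligned)
  4..12  dst  (8B, 1-aligned)
  12..24  window  (12B, 1-aligned)
  24..25  version  (1B, 1-aligned)
  25..26  seq  (1B, 1-aligned)
  26..33  magic  (7B, 1-aligned)
  33..37  src  (4B, 1-aligned)
  37..45  length  (8B, 1-aligned)
  45..46  proto  (1B, 1-aligned)
  sizeof = 46, alignof = 1
64 − 46 = 18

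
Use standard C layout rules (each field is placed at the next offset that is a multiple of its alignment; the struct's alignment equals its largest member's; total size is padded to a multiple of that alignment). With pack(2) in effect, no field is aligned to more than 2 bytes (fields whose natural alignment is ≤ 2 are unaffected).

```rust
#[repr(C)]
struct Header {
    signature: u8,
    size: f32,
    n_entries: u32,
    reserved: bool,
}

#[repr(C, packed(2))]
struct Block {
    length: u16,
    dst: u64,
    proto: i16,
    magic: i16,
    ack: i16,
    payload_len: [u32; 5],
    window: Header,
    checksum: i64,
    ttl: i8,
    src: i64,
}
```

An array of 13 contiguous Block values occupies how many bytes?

910

Header: @0: signature [1B, align 1] → 1; +3 pad (align 4); @4: size [4B, align 4] → 8; @8: n_entries [4B, align 4] → 12; @12: reserved [1B, align 1] → 13; +3 tail pad (align 4); size 16, align 4
@0: length [2B, align 2] → 2
@2: dst [8B, align 2] → 10
@10: proto [2B, align 2] → 12
@12: magic [2B, align 2] → 14
@14: ack [2B, align 2] → 16
@16: payload_len [20B, align 2] → 36
@36: window [16B, align 2] → 52
@52: checksum [8B, align 2] → 60
@60: ttl [1B, align 1] → 61
+1 pad (align 2)
@62: src [8B, align 2] → 70
size 70, align 2
array of 13: 13 × 70 = 910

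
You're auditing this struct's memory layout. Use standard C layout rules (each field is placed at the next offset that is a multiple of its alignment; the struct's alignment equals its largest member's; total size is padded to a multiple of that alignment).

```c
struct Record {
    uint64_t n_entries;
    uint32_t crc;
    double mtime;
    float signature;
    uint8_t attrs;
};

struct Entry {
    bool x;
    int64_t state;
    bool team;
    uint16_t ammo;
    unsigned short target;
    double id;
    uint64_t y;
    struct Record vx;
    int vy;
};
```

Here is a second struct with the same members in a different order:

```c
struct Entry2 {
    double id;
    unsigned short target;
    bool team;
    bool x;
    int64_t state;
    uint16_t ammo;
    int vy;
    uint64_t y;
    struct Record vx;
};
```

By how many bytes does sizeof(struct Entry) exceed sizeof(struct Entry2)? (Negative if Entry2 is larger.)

8

Record: 0..8  n_entries  (8B, 8-aligned); 8..12  crc  (4B, 4-aligned); 12..16  -- padding (4B); 16..24  mtime  (8B, 8-aligned); 24..28  signature  (4B, 4-aligned); 28..29  attrs  (1B, 1-aligned); 29..32  -- tail padding (3B); sizeof = 32, alignof = 8
0..1  x  (1B, 1-aligned)
1..8  -- padding (7B)
8..16  state  (8B, 8-aligned)
16..17  team  (1B, 1-aligned)
17..18  -- padding (1B)
18..20  ammo  (2B, 2-aligned)
20..22  target  (2B, 2-aligned)
22..24  -- padding (2B)
24..32  id  (8B, 8-aligned)
32..40  y  (8B, 8-aligned)
40..72  vx  (32B, 8-aligned)
72..76  vy  (4B, 4-aligned)
76..80  -- tail padding (4B)
sizeof = 80, alignof = 8
— Entry2 —
0..8  id  (8B, 8-aligned)
8..10  target  (2B, 2-aligned)
10..11  team  (1B, 1-aligned)
11..12  x  (1B, 1-aligned)
12..16  -- padding (4B)
16..24  state  (8B, 8-aligned)
24..26  ammo  (2B, 2-aligned)
26..28  -- padding (2B)
28..32  vy  (4B, 4-aligned)
32..40  y  (8B, 8-aligned)
40..72  vx  (32B, 8-aligned)
sizeof = 72, alignof = 8
80 − 72 = 8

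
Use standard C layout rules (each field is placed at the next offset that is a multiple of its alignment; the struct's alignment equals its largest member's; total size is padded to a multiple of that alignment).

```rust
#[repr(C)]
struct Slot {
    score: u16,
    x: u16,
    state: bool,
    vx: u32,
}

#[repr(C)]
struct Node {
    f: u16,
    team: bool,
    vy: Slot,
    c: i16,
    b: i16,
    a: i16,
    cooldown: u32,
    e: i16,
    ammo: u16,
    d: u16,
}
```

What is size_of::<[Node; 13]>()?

468

Slot: score at 0 (size 2, align 2) → ends 2; x at 2 (size 2, align 2) → ends 4; state at 4 (size 1, align 1) → ends 5; pad 3 to align 4 for vx; vx at 8 (size 4, align 4) → ends 12; total 12 bytes, alignment 4
f at 0 (size 2, align 2) → ends 2
team at 2 (size 1, align 1) → ends 3
pad 1 to align 4 for vy
vy at 4 (size 12, align 4) → ends 16
c at 16 (size 2, align 2) → ends 18
b at 18 (size 2, align 2) → ends 20
a at 20 (size 2, align 2) → ends 22
pad 2 to align 4 for cooldown
cooldown at 24 (size 4, align 4) → ends 28
e at 28 (size 2, align 2) → ends 30
ammo at 30 (size 2, align 2) → ends 32
d at 32 (size 2, align 2) → ends 34
tail pad 2 to reach multiple of 4
total 36 bytes, alignment 4
array of 13: 13 × 36 = 468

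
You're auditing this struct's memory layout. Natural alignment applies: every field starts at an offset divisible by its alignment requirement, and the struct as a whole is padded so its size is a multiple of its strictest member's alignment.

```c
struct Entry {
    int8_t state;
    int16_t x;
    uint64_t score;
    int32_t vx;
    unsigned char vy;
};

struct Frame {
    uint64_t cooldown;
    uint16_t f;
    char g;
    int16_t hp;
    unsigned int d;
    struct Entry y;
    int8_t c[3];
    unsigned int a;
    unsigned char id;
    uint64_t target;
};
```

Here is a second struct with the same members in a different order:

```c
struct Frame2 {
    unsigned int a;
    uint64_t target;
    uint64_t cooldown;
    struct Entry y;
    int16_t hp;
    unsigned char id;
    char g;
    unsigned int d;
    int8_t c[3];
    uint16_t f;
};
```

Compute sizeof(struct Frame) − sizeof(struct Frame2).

Entry: 0..1  state  (1B, 1-aligned); 1..2  -- padding (1B); 2..4  x  (2B, 2-aligned); 4..8  -- padding (4B); 8..16  score  (8B, 8-aligned); 16..20  vx  (4B, 4-aligned); 20..21  vy  (1B, 1-aligned); 21..24  -- tail padding (3B); sizeof = 24, alignof = 8
0..8  cooldown  (8B, 8-aligned)
8..10  f  (2B, 2-aligned)
10..11  g  (1B, 1-aligned)
11..12  -- padding (1B)
12..14  hp  (2B, 2-aligned)
14..16  -- padding (2B)
16..20  d  (4B, 4-aligned)
20..24  -- padding (4B)
24..48  y  (24B, 8-aligned)
48..51  c  (3B, 1-aligned)
51..52  -- padding (1B)
52..56  a  (4B, 4-aligned)
56..57  id  (1B, 1-aligned)
57..64  -- padding (7B)
64..72  target  (8B, 8-aligned)
sizeof = 72, alignof = 8
— Frame2 —
0..4  a  (4B, 4-aligned)
4..8  -- padding (4B)
8..16  target  (8B, 8-aligned)
16..24  cooldown  (8B, 8-aligned)
24..48  y  (24B, 8-aligned)
48..50  hp  (2B, 2-aligned)
50..51  id  (1B, 1-aligned)
51..52  g  (1B, 1-aligned)
52..56  d  (4B, 4-aligned)
56..59  c  (3B, 1-aligned)
59..60  -- padding (1B)
60..62  f  (2B, 2-aligned)
62..64  -- tail padding (2B)
sizeof = 64, alignof = 8
72 − 64 = 8

8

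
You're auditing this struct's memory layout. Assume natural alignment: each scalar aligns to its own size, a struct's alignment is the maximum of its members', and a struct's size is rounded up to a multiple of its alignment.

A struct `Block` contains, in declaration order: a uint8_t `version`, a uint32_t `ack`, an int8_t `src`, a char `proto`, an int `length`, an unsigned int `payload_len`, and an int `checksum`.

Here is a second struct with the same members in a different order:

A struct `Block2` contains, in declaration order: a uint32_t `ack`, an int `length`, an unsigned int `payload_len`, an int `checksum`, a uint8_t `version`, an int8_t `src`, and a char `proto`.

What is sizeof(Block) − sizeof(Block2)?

4

0..1  version  (1B, 1-aligned)
1..4  -- padding (3B)
4..8  ack  (4B, 4-aligned)
8..9  src  (1B, 1-aligned)
9..10  proto  (1B, 1-aligned)
10..12  -- padding (2B)
12..16  length  (4B, 4-aligned)
16..20  payload_len  (4B, 4-aligned)
20..24  checksum  (4B, 4-aligned)
sizeof = 24, alignof = 4
— Block2 —
0..4  ack  (4B, 4-aligned)
4..8  length  (4B, 4-aligned)
8..12  payload_len  (4B, 4-aligned)
12..16  checksum  (4B, 4-aligned)
16..17  version  (1B, 1-aligned)
17..18  src  (1B, 1-aligned)
18..19  proto  (1B, 1-aligned)
19..20  -- tail padding (1B)
sizeof = 20, alignof = 4
24 − 20 = 4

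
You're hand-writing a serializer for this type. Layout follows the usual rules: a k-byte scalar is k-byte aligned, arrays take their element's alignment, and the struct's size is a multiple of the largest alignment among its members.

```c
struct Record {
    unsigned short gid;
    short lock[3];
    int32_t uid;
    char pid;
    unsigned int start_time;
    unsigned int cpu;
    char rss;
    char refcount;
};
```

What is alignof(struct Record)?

member alignments: gid=2, lock=2, uid=4, pid=1, start_time=4, cpu=4, rss=1, refcount=1
max = 4

4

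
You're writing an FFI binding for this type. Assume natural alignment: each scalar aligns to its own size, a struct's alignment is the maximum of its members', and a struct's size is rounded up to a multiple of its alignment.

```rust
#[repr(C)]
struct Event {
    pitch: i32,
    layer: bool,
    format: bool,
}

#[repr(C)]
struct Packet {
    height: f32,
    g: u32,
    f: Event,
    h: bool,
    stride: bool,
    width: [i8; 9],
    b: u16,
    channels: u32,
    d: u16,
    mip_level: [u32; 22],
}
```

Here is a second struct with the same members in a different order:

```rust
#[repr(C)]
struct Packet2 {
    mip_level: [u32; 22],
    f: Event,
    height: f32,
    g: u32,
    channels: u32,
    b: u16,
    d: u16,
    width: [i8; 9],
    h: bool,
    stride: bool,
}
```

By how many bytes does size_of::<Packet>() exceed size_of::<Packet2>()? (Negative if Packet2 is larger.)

4

Event: @0: pitch [4B, align 4] → 4; @4: layer [1B, align 1] → 5; @5: format [1B, align 1] → 6; +2 tail pad (align 4); size 8, align 4
@0: height [4B, align 4] → 4
@4: g [4B, align 4] → 8
@8: f [8B, align 4] → 16
@16: h [1B, align 1] → 17
@17: stride [1B, align 1] → 18
@18: width [9B, align 1] → 27
+1 pad (align 2)
@28: b [2B, align 2] → 30
+2 pad (align 4)
@32: channels [4B, align 4] → 36
@36: d [2B, align 2] → 38
+2 pad (align 4)
@40: mip_level [88B, align 4] → 128
size 128, align 4
— Packet2 —
@0: mip_level [88B, align 4] → 88
@88: f [8B, align 4] → 96
@96: height [4B, align 4] → 100
@100: g [4B, align 4] → 104
@104: channels [4B, align 4] → 108
@108: b [2B, align 2] → 110
@110: d [2B, align 2] → 112
@112: width [9B, align 1] → 121
@121: h [1B, align 1] → 122
@122: stride [1B, align 1] → 123
+1 tail pad (align 4)
size 124, align 4
128 − 124 = 4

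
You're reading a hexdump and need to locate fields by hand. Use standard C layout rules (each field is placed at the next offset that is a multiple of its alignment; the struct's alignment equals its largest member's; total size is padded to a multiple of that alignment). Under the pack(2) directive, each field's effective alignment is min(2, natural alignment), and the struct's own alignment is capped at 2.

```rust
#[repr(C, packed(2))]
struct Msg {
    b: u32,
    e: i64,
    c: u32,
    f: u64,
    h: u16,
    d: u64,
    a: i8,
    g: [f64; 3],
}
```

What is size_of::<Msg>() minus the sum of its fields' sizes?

b at 0 (size 4, align 2) → ends 4
e at 4 (size 8, align 2) → ends 12
c at 12 (size 4, align 2) → ends 16
f at 16 (size 8, align 2) → ends 24
h at 24 (size 2, align 2) → ends 26
d at 26 (size 8, align 2) → ends 34
a at 34 (size 1, align 1) → ends 35
pad 1 to align 2 for g
g at 36 (size 24, align 2) → ends 60
total 60 bytes, alignment 2
data bytes 59, size 60 → padding 1

1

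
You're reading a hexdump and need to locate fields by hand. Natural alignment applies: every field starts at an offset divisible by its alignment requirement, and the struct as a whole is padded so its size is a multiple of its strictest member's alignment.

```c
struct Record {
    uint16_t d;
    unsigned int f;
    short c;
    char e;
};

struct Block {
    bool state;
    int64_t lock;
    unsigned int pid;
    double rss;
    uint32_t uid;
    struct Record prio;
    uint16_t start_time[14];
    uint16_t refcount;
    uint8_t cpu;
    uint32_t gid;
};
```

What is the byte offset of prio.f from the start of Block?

Record: d at 0 (size 2, align 2) → ends 2; pad 2 to align 4 for f; f at 4 (size 4, align 4) → ends 8; c at 8 (size 2, align 2) → ends 10; e at 10 (size 1, align 1) → ends 11; tail pad 1 to reach multiple of 4; total 12 bytes, alignment 4
state at 0 (size 1, align 1) → ends 1
pad 7 to align 8 for lock
lock at 8 (size 8, align 8) → ends 16
pid at 16 (size 4, align 4) → ends 20
pad 4 to align 8 for rss
rss at 24 (size 8, align 8) → ends 32
uid at 32 (size 4, align 4) → ends 36
prio at 36 (size 12, align 4) → ends 48
within Record: f at 4
36 + 4 = 40

40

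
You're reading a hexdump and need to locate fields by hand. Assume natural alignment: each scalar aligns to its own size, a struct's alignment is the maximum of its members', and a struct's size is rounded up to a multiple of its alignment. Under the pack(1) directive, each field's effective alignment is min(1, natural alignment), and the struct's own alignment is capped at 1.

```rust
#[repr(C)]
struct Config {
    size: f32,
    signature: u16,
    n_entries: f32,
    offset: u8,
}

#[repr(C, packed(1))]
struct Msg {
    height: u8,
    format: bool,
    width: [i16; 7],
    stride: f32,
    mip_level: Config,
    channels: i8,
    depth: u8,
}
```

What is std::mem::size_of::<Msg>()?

Config: @0: size [4B, align 4] → 4; @4: signature [2B, align 2] → 6; +2 pad (align 4); @8: n_entries [4B, align 4] → 12; @12: offset [1B, align 1] → 13; +3 tail pad (align 4); size 16, align 4
@0: height [1B, align 1] → 1
@1: format [1B, align 1] → 2
@2: width [14B, align 1] → 16
@16: stride [4B, align 1] → 20
@20: mip_level [16B, align 1] → 36
@36: channels [1B, align 1] → 37
@37: depth [1B, align 1] → 38
size 38, align 1

38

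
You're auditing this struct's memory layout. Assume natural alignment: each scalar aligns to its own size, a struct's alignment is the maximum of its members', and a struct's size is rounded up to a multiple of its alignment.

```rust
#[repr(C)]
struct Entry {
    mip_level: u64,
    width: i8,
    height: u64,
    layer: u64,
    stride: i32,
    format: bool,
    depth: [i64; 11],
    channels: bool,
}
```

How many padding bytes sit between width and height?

7

0..8  mip_level  (8B, 8-aligned)
8..9  width  (1B, 1-aligned)
9..16  -- padding (7B)
16..24  height  (8B, 8-aligned)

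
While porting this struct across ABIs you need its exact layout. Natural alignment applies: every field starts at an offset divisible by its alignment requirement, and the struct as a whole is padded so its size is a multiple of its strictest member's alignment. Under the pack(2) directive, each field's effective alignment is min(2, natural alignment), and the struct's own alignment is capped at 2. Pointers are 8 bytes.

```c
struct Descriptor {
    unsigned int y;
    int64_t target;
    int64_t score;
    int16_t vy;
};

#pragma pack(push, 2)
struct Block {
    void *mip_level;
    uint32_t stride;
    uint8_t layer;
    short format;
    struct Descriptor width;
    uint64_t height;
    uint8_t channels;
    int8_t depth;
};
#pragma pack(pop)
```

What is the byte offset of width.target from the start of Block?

Descriptor: @0: y [4B, align 4] → 4; +4 pad (align 8); @8: target [8B, align 8] → 16; @16: score [8B, align 8] → 24; @24: vy [2B, align 2] → 26; +6 tail pad (align 8); size 32, align 8
@0: mip_level [8B, align 2] → 8
@8: stride [4B, align 2] → 12
@12: layer [1B, align 1] → 13
+1 pad (align 2)
@14: format [2B, align 2] → 16
@16: width [32B, align 2] → 48
within Descriptor: target at 8
16 + 8 = 24

24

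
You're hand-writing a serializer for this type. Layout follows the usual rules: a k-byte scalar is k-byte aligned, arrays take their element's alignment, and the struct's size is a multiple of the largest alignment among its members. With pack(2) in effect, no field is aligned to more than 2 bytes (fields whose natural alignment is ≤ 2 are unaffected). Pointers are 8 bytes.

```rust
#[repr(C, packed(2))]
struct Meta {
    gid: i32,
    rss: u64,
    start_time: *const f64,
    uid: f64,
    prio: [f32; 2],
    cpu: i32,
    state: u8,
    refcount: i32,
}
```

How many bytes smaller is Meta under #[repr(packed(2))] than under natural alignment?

natural layout:
  0..4  gid  (4B, 4-aligned)
  4..8  -- padding (4B)
  8..16  rss  (8B, 8-aligned)
  16..24  start_time  (8B, 8-aligned)
  24..32  uid  (8B, 8-aligned)
  32..40  prio  (8B, 4-aligned)
  40..44  cpu  (4B, 4-aligned)
  44..45  state  (1B, 1-aligned)
  45..48  -- padding (3B)
  48..52  refcount  (4B, 4-aligned)
  52..56  -- tail padding (4B)
  sizeof = 56, alignof = 8
packed(2) layout:
  0..4  gid  (4B, 2-aligned)
  4..12  rss  (8B, 2-aligned)
  12..20  start_time  (8B, 2-aligned)
  20..28  uid  (8B, 2-aligned)
  28..36  prio  (8B, 2-aligned)
  36..40  cpu  (4B, 2-aligned)
  40..41  state  (1B, 1-aligned)
  41..42  -- padding (1B)
  42..46  refcount  (4B, 2-aligned)
  sizeof = 46, alignof = 2
56 − 46 = 10

10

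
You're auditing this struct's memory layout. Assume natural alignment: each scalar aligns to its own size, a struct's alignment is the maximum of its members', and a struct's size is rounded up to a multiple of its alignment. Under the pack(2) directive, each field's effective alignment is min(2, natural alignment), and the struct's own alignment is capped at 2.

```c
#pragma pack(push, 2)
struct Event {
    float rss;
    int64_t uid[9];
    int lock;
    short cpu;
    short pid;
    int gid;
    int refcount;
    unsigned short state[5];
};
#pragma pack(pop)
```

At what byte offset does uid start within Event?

4

@0: rss [4B, align 2] → 4
@4: uid [72B, align 2] → 76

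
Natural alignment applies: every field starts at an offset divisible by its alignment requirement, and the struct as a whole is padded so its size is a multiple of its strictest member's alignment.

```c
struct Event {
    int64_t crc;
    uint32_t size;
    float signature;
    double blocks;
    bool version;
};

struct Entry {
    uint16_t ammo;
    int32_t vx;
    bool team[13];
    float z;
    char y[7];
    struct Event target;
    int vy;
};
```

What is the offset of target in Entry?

Event: @0: crc [8B, align 8] → 8; @8: size [4B, align 4] → 12; @12: signature [4B, align 4] → 16; @16: blocks [8B, align 8] → 24; @24: version [1B, align 1] → 25; +7 tail pad (align 8); size 32, align 8
@0: ammo [2B, align 2] → 2
+2 pad (align 4)
@4: vx [4B, align 4] → 8
@8: team [13B, align 1] → 21
+3 pad (align 4)
@24: z [4B, align 4] → 28
@28: y [7B, align 1] → 35
+5 pad (align 8)
@40: target [32B, align 8] → 72

40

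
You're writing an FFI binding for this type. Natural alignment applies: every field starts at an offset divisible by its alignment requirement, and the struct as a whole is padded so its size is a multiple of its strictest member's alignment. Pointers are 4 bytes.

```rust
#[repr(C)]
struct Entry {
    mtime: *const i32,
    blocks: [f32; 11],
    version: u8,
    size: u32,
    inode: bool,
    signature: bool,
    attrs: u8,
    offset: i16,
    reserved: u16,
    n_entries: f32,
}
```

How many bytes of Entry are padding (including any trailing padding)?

0..4  mtime  (4B, 4-aligned)
4..48  blocks  (44B, 4-aligned)
48..49  version  (1B, 1-aligned)
49..52  -- padding (3B)
52..56  size  (4B, 4-aligned)
56..57  inode  (1B, 1-aligned)
57..58  signature  (1B, 1-aligned)
58..59  attrs  (1B, 1-aligned)
59..60  -- padding (1B)
60..62  offset  (2B, 2-aligned)
62..64  reserved  (2B, 2-aligned)
64..68  n_entries  (4B, 4-aligned)
sizeof = 68, alignof = 4
data bytes 64, size 68 → padding 4

4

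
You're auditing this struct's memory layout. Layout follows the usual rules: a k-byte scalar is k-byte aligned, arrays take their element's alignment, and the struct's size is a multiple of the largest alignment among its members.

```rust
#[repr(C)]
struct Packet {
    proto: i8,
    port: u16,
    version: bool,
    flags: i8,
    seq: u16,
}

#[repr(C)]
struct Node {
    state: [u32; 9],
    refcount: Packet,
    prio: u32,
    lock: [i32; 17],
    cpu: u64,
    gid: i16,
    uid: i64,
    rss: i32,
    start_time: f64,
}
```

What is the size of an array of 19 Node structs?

3040

Packet: proto at 0 (size 1, align 1) → ends 1; pad 1 to align 2 for port; port at 2 (size 2, align 2) → ends 4; version at 4 (size 1, align 1) → ends 5; flags at 5 (size 1, align 1) → ends 6; seq at 6 (size 2, align 2) → ends 8; total 8 bytes, alignment 2
state at 0 (size 36, align 4) → ends 36
refcount at 36 (size 8, align 2) → ends 44
prio at 44 (size 4, align 4) → ends 48
lock at 48 (size 68, align 4) → ends 116
pad 4 to align 8 for cpu
cpu at 120 (size 8, align 8) → ends 128
gid at 128 (size 2, align 2) → ends 130
pad 6 to align 8 for uid
uid at 136 (size 8, align 8) → ends 144
rss at 144 (size 4, align 4) → ends 148
pad 4 to align 8 for start_time
start_time at 152 (size 8, align 8) → ends 160
total 160 bytes, alignment 8
array of 19: 19 × 160 = 3040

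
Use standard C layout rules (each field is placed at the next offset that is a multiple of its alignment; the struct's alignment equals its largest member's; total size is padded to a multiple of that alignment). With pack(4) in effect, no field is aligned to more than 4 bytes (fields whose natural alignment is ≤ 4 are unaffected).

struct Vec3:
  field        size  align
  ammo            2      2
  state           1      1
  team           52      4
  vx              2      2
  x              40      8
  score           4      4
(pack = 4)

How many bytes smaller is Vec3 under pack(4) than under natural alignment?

natural layout:
  @0: ammo [2B, align 2] → 2
  @2: state [1B, align 1] → 3
  +1 pad (align 4)
  @4: team [52B, align 4] → 56
  @56: vx [2B, align 2] → 58
  +6 pad (align 8)
  @64: x [40B, align 8] → 104
  @104: score [4B, align 4] → 108
  +4 tail pad (align 8)
  size 112, align 8
packed(4) layout:
  @0: ammo [2B, align 2] → 2
  @2: state [1B, align 1] → 3
  +1 pad (align 4)
  @4: team [52B, align 4] → 56
  @56: vx [2B, align 2] → 58
  +2 pad (align 4)
  @60: x [40B, align 4] → 100
  @100: score [4B, align 4] → 104
  size 104, align 4
112 − 104 = 8

8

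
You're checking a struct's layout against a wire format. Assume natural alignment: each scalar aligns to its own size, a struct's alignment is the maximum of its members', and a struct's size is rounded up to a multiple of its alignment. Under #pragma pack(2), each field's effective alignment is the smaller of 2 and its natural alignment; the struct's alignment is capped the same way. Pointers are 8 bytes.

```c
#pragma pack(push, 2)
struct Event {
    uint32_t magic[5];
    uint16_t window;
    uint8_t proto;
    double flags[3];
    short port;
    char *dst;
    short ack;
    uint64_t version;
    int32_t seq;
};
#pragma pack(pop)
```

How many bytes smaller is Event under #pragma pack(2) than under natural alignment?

natural layout:
  magic at 0 (size 20, align 4) → ends 20
  window at 20 (size 2, align 2) → ends 22
  proto at 22 (size 1, align 1) → ends 23
  pad 1 to align 8 for flags
  flags at 24 (size 24, align 8) → ends 48
  port at 48 (size 2, align 2) → ends 50
  pad 6 to align 8 for dst
  dst at 56 (size 8, align 8) → ends 64
  ack at 64 (size 2, align 2) → ends 66
  pad 6 to align 8 for version
  version at 72 (size 8, align 8) → ends 80
  seq at 80 (size 4, align 4) → ends 84
  tail pad 4 to reach multiple of 8
  total 88 bytes, alignment 8
packed(2) layout:
  magic at 0 (size 20, align 2) → ends 20
  window at 20 (size 2, align 2) → ends 22
  proto at 22 (size 1, align 1) → ends 23
  pad 1 to align 2 for flags
  flags at 24 (size 24, align 2) → ends 48
  port at 48 (size 2, align 2) → ends 50
  dst at 50 (size 8, align 2) → ends 58
  ack at 58 (size 2, align 2) → ends 60
  version at 60 (size 8, align 2) → ends 68
  seq at 68 (size 4, align 2) → ends 72
  total 72 bytes, alignment 2
88 − 72 = 16

16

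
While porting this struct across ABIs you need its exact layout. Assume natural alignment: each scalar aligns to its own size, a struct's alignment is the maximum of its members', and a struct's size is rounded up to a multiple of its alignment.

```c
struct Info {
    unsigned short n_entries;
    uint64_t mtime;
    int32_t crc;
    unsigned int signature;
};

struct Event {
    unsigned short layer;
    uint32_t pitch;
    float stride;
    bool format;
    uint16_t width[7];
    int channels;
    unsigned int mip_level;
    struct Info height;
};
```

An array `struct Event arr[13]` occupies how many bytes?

Info: n_entries at 0 (size 2, align 2) → ends 2; pad 6 to align 8 for mtime; mtime at 8 (size 8, align 8) → ends 16; crc at 16 (size 4, align 4) → ends 20; signature at 20 (size 4, align 4) → ends 24; total 24 bytes, alignment 8
layer at 0 (size 2, align 2) → ends 2
pad 2 to align 4 for pitch
pitch at 4 (size 4, align 4) → ends 8
stride at 8 (size 4, align 4) → ends 12
format at 12 (size 1, align 1) → ends 13
pad 1 to align 2 for width
width at 14 (size 14, align 2) → ends 28
channels at 28 (size 4, align 4) → ends 32
mip_level at 32 (size 4, align 4) → ends 36
pad 4 to align 8 for height
height at 40 (size 24, align 8) → ends 64
total 64 bytes, alignment 8
array of 13: 13 × 64 = 832

832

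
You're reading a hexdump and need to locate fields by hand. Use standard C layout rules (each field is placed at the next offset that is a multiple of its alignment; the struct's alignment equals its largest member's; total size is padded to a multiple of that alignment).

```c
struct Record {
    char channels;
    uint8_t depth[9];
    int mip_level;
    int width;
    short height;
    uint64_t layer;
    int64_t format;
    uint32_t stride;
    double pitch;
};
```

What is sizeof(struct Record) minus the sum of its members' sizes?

channels at 0 (size 1, align 1) → ends 1
depth at 1 (size 9, align 1) → ends 10
pad 2 to align 4 for mip_level
mip_level at 12 (size 4, align 4) → ends 16
width at 16 (size 4, align 4) → ends 20
height at 20 (size 2, align 2) → ends 22
pad 2 to align 8 for layer
layer at 24 (size 8, align 8) → ends 32
format at 32 (size 8, align 8) → ends 40
stride at 40 (size 4, align 4) → ends 44
pad 4 to align 8 for pitch
pitch at 48 (size 8, align 8) → ends 56
total 56 bytes, alignment 8
data bytes 48, size 56 → padding 8

8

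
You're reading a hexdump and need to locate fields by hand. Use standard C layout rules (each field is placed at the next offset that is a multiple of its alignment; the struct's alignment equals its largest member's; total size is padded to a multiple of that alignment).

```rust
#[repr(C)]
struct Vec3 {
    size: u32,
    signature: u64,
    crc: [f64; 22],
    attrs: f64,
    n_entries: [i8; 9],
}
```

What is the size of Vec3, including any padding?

size at 0 (size 4, align 4) → ends 4
pad 4 to align 8 for signature
signature at 8 (size 8, align 8) → ends 16
crc at 16 (size 176, align 8) → ends 192
attrs at 192 (size 8, align 8) → ends 200
n_entries at 200 (size 9, align 1) → ends 209
tail pad 7 to reach multiple of 8
total 216 bytes, alignment 8

216 bytes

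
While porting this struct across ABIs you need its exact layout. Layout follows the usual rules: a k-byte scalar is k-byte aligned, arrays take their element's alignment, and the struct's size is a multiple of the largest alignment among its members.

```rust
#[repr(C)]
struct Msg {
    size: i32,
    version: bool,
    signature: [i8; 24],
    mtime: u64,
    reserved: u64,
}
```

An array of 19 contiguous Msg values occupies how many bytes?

912

size at 0 (size 4, align 4) → ends 4
version at 4 (size 1, align 1) → ends 5
signature at 5 (size 24, align 1) → ends 29
pad 3 to align 8 for mtime
mtime at 32 (size 8, align 8) → ends 40
reserved at 40 (size 8, align 8) → ends 48
total 48 bytes, alignment 8
array of 19: 19 × 48 = 912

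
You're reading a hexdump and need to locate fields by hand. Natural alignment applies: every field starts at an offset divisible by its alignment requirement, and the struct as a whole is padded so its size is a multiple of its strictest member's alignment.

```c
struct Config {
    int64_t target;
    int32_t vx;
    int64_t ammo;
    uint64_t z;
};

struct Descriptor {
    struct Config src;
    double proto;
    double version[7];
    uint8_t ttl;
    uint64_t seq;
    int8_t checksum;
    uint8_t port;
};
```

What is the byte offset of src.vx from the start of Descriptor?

Config: @0: target [8B, align 8] → 8; @8: vx [4B, align 4] → 12; +4 pad (align 8); @16: ammo [8B, align 8] → 24; @24: z [8B, align 8] → 32; size 32, align 8
@0: src [32B, align 8] → 32
within Config: vx at 8
0 + 8 = 8

8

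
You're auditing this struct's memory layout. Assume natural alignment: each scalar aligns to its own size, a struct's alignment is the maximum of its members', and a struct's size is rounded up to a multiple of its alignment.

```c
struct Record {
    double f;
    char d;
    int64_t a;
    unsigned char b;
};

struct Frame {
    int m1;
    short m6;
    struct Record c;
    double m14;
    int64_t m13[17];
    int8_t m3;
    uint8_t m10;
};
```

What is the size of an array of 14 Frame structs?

2688

Record: @0: f [8B, align 8] → 8; @8: d [1B, align 1] → 9; +7 pad (align 8); @16: a [8B, align 8] → 24; @24: b [1B, align 1] → 25; +7 tail pad (align 8); size 32, align 8
@0: m1 [4B, align 4] → 4
@4: m6 [2B, align 2] → 6
+2 pad (align 8)
@8: c [32B, align 8] → 40
@40: m14 [8B, align 8] → 48
@48: m13 [136B, align 8] → 184
@184: m3 [1B, align 1] → 185
@185: m10 [1B, align 1] → 186
+6 tail pad (align 8)
size 192, align 8
array of 14: 14 × 192 = 2688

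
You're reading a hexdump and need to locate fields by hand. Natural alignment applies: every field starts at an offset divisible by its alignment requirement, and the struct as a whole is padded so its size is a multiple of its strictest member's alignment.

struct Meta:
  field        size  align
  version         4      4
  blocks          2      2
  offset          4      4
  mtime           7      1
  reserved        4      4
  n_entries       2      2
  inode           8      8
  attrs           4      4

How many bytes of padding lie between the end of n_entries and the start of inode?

version at 0 (size 4, align 4) → ends 4
blocks at 4 (size 2, align 2) → ends 6
pad 2 to align 4 for offset
offset at 8 (size 4, align 4) → ends 12
mtime at 12 (size 7, align 1) → ends 19
pad 1 to align 4 for reserved
reserved at 20 (size 4, align 4) → ends 24
n_entries at 24 (size 2, align 2) → ends 26
pad 6 to align 8 for inode
inode at 32 (size 8, align 8) → ends 40

6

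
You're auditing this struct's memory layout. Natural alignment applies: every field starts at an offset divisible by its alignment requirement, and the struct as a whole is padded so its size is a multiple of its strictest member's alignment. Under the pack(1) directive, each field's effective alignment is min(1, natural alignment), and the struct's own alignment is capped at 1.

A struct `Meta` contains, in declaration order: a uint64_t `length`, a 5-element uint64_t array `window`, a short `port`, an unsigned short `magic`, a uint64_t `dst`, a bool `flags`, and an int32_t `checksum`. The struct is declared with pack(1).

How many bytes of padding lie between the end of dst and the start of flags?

0

@0: length [8B, align 1] → 8
@8: window [40B, align 1] → 48
@48: port [2B, align 1] → 50
@50: magic [2B, align 1] → 52
@52: dst [8B, align 1] → 60
@60: flags [1B, align 1] → 61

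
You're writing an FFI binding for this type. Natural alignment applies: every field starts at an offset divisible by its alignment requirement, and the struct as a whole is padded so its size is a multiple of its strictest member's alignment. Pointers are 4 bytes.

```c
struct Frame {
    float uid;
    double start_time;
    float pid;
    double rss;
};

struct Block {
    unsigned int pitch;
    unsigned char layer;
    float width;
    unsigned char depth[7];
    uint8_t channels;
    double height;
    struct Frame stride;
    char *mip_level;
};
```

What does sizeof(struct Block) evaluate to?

72 bytes

Frame: uid at 0 (size 4, align 4) → ends 4; pad 4 to align 8 for start_time; start_time at 8 (size 8, align 8) → ends 16; pid at 16 (size 4, align 4) → ends 20; pad 4 to align 8 for rss; rss at 24 (size 8, align 8) → ends 32; total 32 bytes, alignment 8
pitch at 0 (size 4, align 4) → ends 4
layer at 4 (size 1, align 1) → ends 5
pad 3 to align 4 for width
width at 8 (size 4, align 4) → ends 12
depth at 12 (size 7, align 1) → ends 19
channels at 19 (size 1, align 1) → ends 20
pad 4 to align 8 for height
height at 24 (size 8, align 8) → ends 32
stride at 32 (size 32, align 8) → ends 64
mip_level at 64 (size 4, align 4) → ends 68
tail pad 4 to reach multiple of 8
total 72 bytes, alignment 8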